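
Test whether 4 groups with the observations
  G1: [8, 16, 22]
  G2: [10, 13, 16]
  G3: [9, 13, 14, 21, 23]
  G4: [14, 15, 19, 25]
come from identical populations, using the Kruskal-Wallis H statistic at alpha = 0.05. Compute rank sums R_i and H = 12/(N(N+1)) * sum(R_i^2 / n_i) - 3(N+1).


Step 1: Combine all N = 15 observations and assign midranks.
sorted (value, group, rank): (8,G1,1), (9,G3,2), (10,G2,3), (13,G2,4.5), (13,G3,4.5), (14,G3,6.5), (14,G4,6.5), (15,G4,8), (16,G1,9.5), (16,G2,9.5), (19,G4,11), (21,G3,12), (22,G1,13), (23,G3,14), (25,G4,15)
Step 2: Sum ranks within each group.
R_1 = 23.5 (n_1 = 3)
R_2 = 17 (n_2 = 3)
R_3 = 39 (n_3 = 5)
R_4 = 40.5 (n_4 = 4)
Step 3: H = 12/(N(N+1)) * sum(R_i^2/n_i) - 3(N+1)
     = 12/(15*16) * (23.5^2/3 + 17^2/3 + 39^2/5 + 40.5^2/4) - 3*16
     = 0.050000 * 994.679 - 48
     = 1.733958.
Step 4: Ties present; correction factor C = 1 - 18/(15^3 - 15) = 0.994643. Corrected H = 1.733958 / 0.994643 = 1.743297.
Step 5: Under H0, H ~ chi^2(3); p-value = 0.627351.
Step 6: alpha = 0.05. fail to reject H0.

H = 1.7433, df = 3, p = 0.627351, fail to reject H0.


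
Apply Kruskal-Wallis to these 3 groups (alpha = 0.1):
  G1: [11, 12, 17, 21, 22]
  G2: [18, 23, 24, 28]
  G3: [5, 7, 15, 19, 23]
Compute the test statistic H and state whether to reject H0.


Step 1: Combine all N = 14 observations and assign midranks.
sorted (value, group, rank): (5,G3,1), (7,G3,2), (11,G1,3), (12,G1,4), (15,G3,5), (17,G1,6), (18,G2,7), (19,G3,8), (21,G1,9), (22,G1,10), (23,G2,11.5), (23,G3,11.5), (24,G2,13), (28,G2,14)
Step 2: Sum ranks within each group.
R_1 = 32 (n_1 = 5)
R_2 = 45.5 (n_2 = 4)
R_3 = 27.5 (n_3 = 5)
Step 3: H = 12/(N(N+1)) * sum(R_i^2/n_i) - 3(N+1)
     = 12/(14*15) * (32^2/5 + 45.5^2/4 + 27.5^2/5) - 3*15
     = 0.057143 * 873.612 - 45
     = 4.920714.
Step 4: Ties present; correction factor C = 1 - 6/(14^3 - 14) = 0.997802. Corrected H = 4.920714 / 0.997802 = 4.931553.
Step 5: Under H0, H ~ chi^2(2); p-value = 0.084943.
Step 6: alpha = 0.1. reject H0.

H = 4.9316, df = 2, p = 0.084943, reject H0.


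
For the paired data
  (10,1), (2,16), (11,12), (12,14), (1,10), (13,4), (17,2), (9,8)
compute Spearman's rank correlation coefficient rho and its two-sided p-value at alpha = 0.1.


Step 1: Rank x and y separately (midranks; no ties here).
rank(x): 10->4, 2->2, 11->5, 12->6, 1->1, 13->7, 17->8, 9->3
rank(y): 1->1, 16->8, 12->6, 14->7, 10->5, 4->3, 2->2, 8->4
Step 2: d_i = R_x(i) - R_y(i); compute d_i^2.
  (4-1)^2=9, (2-8)^2=36, (5-6)^2=1, (6-7)^2=1, (1-5)^2=16, (7-3)^2=16, (8-2)^2=36, (3-4)^2=1
sum(d^2) = 116.
Step 3: rho = 1 - 6*116 / (8*(8^2 - 1)) = 1 - 696/504 = -0.380952.
Step 4: Under H0, t = rho * sqrt((n-2)/(1-rho^2)) = -1.0092 ~ t(6).
Step 5: Two-sided p-value from the t-distribution with 6 df = 0.351813.
Step 6: alpha = 0.1. fail to reject H0.

rho = -0.3810, p = 0.351813, fail to reject H0 at alpha = 0.1.


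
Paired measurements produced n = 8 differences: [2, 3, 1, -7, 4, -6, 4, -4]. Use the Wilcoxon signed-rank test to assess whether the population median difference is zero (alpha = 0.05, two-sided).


Step 1: Drop any zero differences (none here) and take |d_i|.
|d| = [2, 3, 1, 7, 4, 6, 4, 4]
Step 2: Midrank |d_i| (ties get averaged ranks).
ranks: |2|->2, |3|->3, |1|->1, |7|->8, |4|->5, |6|->7, |4|->5, |4|->5
Step 3: Attach original signs; sum ranks with positive sign and with negative sign.
W+ = 2 + 3 + 1 + 5 + 5 = 16
W- = 8 + 7 + 5 = 20
(Check: W+ + W- = 36 should equal n(n+1)/2 = 36.)
Step 4: Test statistic W = min(W+, W-) = 16.
Step 5: Ties in |d|, so use the tie-corrected normal approximation.
        E[W] = n(n+1)/4 = 8*9/4 = 18.
        Tie groups: |d|=4 (t=3); sum(t^3 - t) = 24.
        Var[W] = n(n+1)(2n+1)/24 - sum(t^3-t)/48 = 1224/24 - 24/48 = 50.5.
        z = (W - E[W]) / sqrt(Var[W]) = (16 - 18) / 7.1063 = -0.2814.
        Two-sided p = 2*Phi(z) = 0.778374.
Step 6: alpha = 0.05. fail to reject H0.

W+ = 16, W- = 20, W = min = 16, p = 0.778374, fail to reject H0.


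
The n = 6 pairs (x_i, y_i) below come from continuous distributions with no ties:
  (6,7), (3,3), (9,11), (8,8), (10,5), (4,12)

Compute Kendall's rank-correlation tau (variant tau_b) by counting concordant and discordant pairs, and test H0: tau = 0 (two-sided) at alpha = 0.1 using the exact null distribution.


Step 1: Enumerate the 15 unordered pairs (i,j) with i<j and classify each by sign(x_j-x_i) * sign(y_j-y_i).
  (1,2):dx=-3,dy=-4->C; (1,3):dx=+3,dy=+4->C; (1,4):dx=+2,dy=+1->C; (1,5):dx=+4,dy=-2->D
  (1,6):dx=-2,dy=+5->D; (2,3):dx=+6,dy=+8->C; (2,4):dx=+5,dy=+5->C; (2,5):dx=+7,dy=+2->C
  (2,6):dx=+1,dy=+9->C; (3,4):dx=-1,dy=-3->C; (3,5):dx=+1,dy=-6->D; (3,6):dx=-5,dy=+1->D
  (4,5):dx=+2,dy=-3->D; (4,6):dx=-4,dy=+4->D; (5,6):dx=-6,dy=+7->D
Step 2: C = 8, D = 7, total pairs = 15.
Step 3: tau = (C - D)/(n(n-1)/2) = (8 - 7)/15 = 0.066667.
Step 4: Exact two-sided p-value (enumerate n! = 720 permutations of y under H0): p = 1.000000.
Step 5: alpha = 0.1. fail to reject H0.

tau_b = 0.0667 (C=8, D=7), p = 1.000000, fail to reject H0.


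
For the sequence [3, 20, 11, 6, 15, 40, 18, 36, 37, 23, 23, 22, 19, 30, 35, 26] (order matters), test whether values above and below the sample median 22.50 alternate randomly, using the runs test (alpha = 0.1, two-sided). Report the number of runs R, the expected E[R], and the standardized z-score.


Step 1: Compute median = 22.50; label A = above, B = below.
Labels in order: BBBBBABAAAABBAAA  (n_A = 8, n_B = 8)
Step 2: Count runs R = 6.
Step 3: Under H0 (random ordering), E[R] = 2*n_A*n_B/(n_A+n_B) + 1 = 2*8*8/16 + 1 = 9.0000.
        Var[R] = 2*n_A*n_B*(2*n_A*n_B - n_A - n_B) / ((n_A+n_B)^2 * (n_A+n_B-1)) = 14336/3840 = 3.7333.
        SD[R] = 1.9322.
Step 4: Continuity-corrected z = (R + 0.5 - E[R]) / SD[R] = (6 + 0.5 - 9.0000) / 1.9322 = -1.2939.
Step 5: Two-sided p-value via normal approximation = 2*(1 - Phi(|z|)) = 0.195709.
Step 6: alpha = 0.1. fail to reject H0.

R = 6, z = -1.2939, p = 0.195709, fail to reject H0.


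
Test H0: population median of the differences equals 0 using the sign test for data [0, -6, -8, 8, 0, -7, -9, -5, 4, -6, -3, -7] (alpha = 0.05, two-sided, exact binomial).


Step 1: Discard zero differences. Original n = 12; n_eff = number of nonzero differences = 10.
Nonzero differences (with sign): -6, -8, +8, -7, -9, -5, +4, -6, -3, -7
Step 2: Count signs: positive = 2, negative = 8.
Step 3: Under H0: P(positive) = 0.5, so the number of positives S ~ Bin(10, 0.5).
Step 4: Two-sided exact p-value = sum of Bin(10,0.5) probabilities at or below the observed probability = 0.109375.
Step 5: alpha = 0.05. fail to reject H0.

n_eff = 10, pos = 2, neg = 8, p = 0.109375, fail to reject H0.


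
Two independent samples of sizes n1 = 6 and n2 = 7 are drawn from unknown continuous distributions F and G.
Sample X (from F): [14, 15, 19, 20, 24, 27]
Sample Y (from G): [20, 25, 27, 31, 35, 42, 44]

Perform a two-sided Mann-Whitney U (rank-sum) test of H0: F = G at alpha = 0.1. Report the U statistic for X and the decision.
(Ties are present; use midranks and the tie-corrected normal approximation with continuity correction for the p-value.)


Step 1: Combine and sort all 13 observations; assign midranks.
sorted (value, group): (14,X), (15,X), (19,X), (20,X), (20,Y), (24,X), (25,Y), (27,X), (27,Y), (31,Y), (35,Y), (42,Y), (44,Y)
ranks: 14->1, 15->2, 19->3, 20->4.5, 20->4.5, 24->6, 25->7, 27->8.5, 27->8.5, 31->10, 35->11, 42->12, 44->13
Step 2: Rank sum for X: R1 = 1 + 2 + 3 + 4.5 + 6 + 8.5 = 25.
Step 3: U_X = R1 - n1(n1+1)/2 = 25 - 6*7/2 = 25 - 21 = 4.
       U_Y = n1*n2 - U_X = 42 - 4 = 38.
Step 4: Ties are present, so use the tie-corrected normal approximation (with continuity correction) for the p-value.
Step 5: p-value = 0.018096; compare to alpha = 0.1. reject H0.

U_X = 4, p = 0.018096, reject H0 at alpha = 0.1.


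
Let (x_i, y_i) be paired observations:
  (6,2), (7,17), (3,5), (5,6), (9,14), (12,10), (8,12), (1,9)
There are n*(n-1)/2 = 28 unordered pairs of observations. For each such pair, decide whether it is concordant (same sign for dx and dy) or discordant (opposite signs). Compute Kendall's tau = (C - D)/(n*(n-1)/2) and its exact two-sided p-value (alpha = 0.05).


Step 1: Enumerate the 28 unordered pairs (i,j) with i<j and classify each by sign(x_j-x_i) * sign(y_j-y_i).
  (1,2):dx=+1,dy=+15->C; (1,3):dx=-3,dy=+3->D; (1,4):dx=-1,dy=+4->D; (1,5):dx=+3,dy=+12->C
  (1,6):dx=+6,dy=+8->C; (1,7):dx=+2,dy=+10->C; (1,8):dx=-5,dy=+7->D; (2,3):dx=-4,dy=-12->C
  (2,4):dx=-2,dy=-11->C; (2,5):dx=+2,dy=-3->D; (2,6):dx=+5,dy=-7->D; (2,7):dx=+1,dy=-5->D
  (2,8):dx=-6,dy=-8->C; (3,4):dx=+2,dy=+1->C; (3,5):dx=+6,dy=+9->C; (3,6):dx=+9,dy=+5->C
  (3,7):dx=+5,dy=+7->C; (3,8):dx=-2,dy=+4->D; (4,5):dx=+4,dy=+8->C; (4,6):dx=+7,dy=+4->C
  (4,7):dx=+3,dy=+6->C; (4,8):dx=-4,dy=+3->D; (5,6):dx=+3,dy=-4->D; (5,7):dx=-1,dy=-2->C
  (5,8):dx=-8,dy=-5->C; (6,7):dx=-4,dy=+2->D; (6,8):dx=-11,dy=-1->C; (7,8):dx=-7,dy=-3->C
Step 2: C = 18, D = 10, total pairs = 28.
Step 3: tau = (C - D)/(n(n-1)/2) = (18 - 10)/28 = 0.285714.
Step 4: Exact two-sided p-value (enumerate n! = 40320 permutations of y under H0): p = 0.398760.
Step 5: alpha = 0.05. fail to reject H0.

tau_b = 0.2857 (C=18, D=10), p = 0.398760, fail to reject H0.


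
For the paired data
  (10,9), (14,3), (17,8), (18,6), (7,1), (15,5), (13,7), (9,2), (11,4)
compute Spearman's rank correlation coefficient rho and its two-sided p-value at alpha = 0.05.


Step 1: Rank x and y separately (midranks; no ties here).
rank(x): 10->3, 14->6, 17->8, 18->9, 7->1, 15->7, 13->5, 9->2, 11->4
rank(y): 9->9, 3->3, 8->8, 6->6, 1->1, 5->5, 7->7, 2->2, 4->4
Step 2: d_i = R_x(i) - R_y(i); compute d_i^2.
  (3-9)^2=36, (6-3)^2=9, (8-8)^2=0, (9-6)^2=9, (1-1)^2=0, (7-5)^2=4, (5-7)^2=4, (2-2)^2=0, (4-4)^2=0
sum(d^2) = 62.
Step 3: rho = 1 - 6*62 / (9*(9^2 - 1)) = 1 - 372/720 = 0.483333.
Step 4: Under H0, t = rho * sqrt((n-2)/(1-rho^2)) = 1.4607 ~ t(7).
Step 5: Two-sided p-value from the t-distribution with 7 df = 0.187470.
Step 6: alpha = 0.05. fail to reject H0.

rho = 0.4833, p = 0.187470, fail to reject H0 at alpha = 0.05.


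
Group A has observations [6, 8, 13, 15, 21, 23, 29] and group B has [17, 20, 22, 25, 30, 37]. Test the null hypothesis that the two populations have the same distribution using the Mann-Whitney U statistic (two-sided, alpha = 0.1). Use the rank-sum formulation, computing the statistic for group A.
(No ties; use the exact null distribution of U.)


Step 1: Combine and sort all 13 observations; assign midranks.
sorted (value, group): (6,X), (8,X), (13,X), (15,X), (17,Y), (20,Y), (21,X), (22,Y), (23,X), (25,Y), (29,X), (30,Y), (37,Y)
ranks: 6->1, 8->2, 13->3, 15->4, 17->5, 20->6, 21->7, 22->8, 23->9, 25->10, 29->11, 30->12, 37->13
Step 2: Rank sum for X: R1 = 1 + 2 + 3 + 4 + 7 + 9 + 11 = 37.
Step 3: U_X = R1 - n1(n1+1)/2 = 37 - 7*8/2 = 37 - 28 = 9.
       U_Y = n1*n2 - U_X = 42 - 9 = 33.
Step 4: No ties, so the exact null distribution of U (based on enumerating the C(13,7) = 1716 equally likely rank assignments) gives the two-sided p-value.
Step 5: p-value = 0.101399; compare to alpha = 0.1. fail to reject H0.

U_X = 9, p = 0.101399, fail to reject H0 at alpha = 0.1.


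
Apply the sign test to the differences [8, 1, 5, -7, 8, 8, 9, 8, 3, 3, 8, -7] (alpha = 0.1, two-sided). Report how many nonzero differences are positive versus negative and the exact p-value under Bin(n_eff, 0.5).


Step 1: Discard zero differences. Original n = 12; n_eff = number of nonzero differences = 12.
Nonzero differences (with sign): +8, +1, +5, -7, +8, +8, +9, +8, +3, +3, +8, -7
Step 2: Count signs: positive = 10, negative = 2.
Step 3: Under H0: P(positive) = 0.5, so the number of positives S ~ Bin(12, 0.5).
Step 4: Two-sided exact p-value = sum of Bin(12,0.5) probabilities at or below the observed probability = 0.038574.
Step 5: alpha = 0.1. reject H0.

n_eff = 12, pos = 10, neg = 2, p = 0.038574, reject H0.


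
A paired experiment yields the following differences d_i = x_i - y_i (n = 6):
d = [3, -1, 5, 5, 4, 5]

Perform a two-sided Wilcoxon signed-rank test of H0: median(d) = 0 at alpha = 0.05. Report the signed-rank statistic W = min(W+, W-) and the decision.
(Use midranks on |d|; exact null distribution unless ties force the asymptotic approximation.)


Step 1: Drop any zero differences (none here) and take |d_i|.
|d| = [3, 1, 5, 5, 4, 5]
Step 2: Midrank |d_i| (ties get averaged ranks).
ranks: |3|->2, |1|->1, |5|->5, |5|->5, |4|->3, |5|->5
Step 3: Attach original signs; sum ranks with positive sign and with negative sign.
W+ = 2 + 5 + 5 + 3 + 5 = 20
W- = 1 = 1
(Check: W+ + W- = 21 should equal n(n+1)/2 = 21.)
Step 4: Test statistic W = min(W+, W-) = 1.
Step 5: Ties in |d|, so use the tie-corrected normal approximation.
        E[W] = n(n+1)/4 = 6*7/4 = 10.5.
        Tie groups: |d|=5 (t=3); sum(t^3 - t) = 24.
        Var[W] = n(n+1)(2n+1)/24 - sum(t^3-t)/48 = 546/24 - 24/48 = 22.25.
        z = (W - E[W]) / sqrt(Var[W]) = (1 - 10.5) / 4.7170 = -2.0140.
        Two-sided p = 2*Phi(z) = 0.044010.
Step 6: alpha = 0.05. reject H0.

W+ = 20, W- = 1, W = min = 1, p = 0.044010, reject H0.


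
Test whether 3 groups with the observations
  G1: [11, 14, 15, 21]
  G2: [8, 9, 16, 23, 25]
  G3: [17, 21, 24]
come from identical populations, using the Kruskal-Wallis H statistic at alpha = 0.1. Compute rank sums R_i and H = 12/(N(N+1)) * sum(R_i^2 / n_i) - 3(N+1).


Step 1: Combine all N = 12 observations and assign midranks.
sorted (value, group, rank): (8,G2,1), (9,G2,2), (11,G1,3), (14,G1,4), (15,G1,5), (16,G2,6), (17,G3,7), (21,G1,8.5), (21,G3,8.5), (23,G2,10), (24,G3,11), (25,G2,12)
Step 2: Sum ranks within each group.
R_1 = 20.5 (n_1 = 4)
R_2 = 31 (n_2 = 5)
R_3 = 26.5 (n_3 = 3)
Step 3: H = 12/(N(N+1)) * sum(R_i^2/n_i) - 3(N+1)
     = 12/(12*13) * (20.5^2/4 + 31^2/5 + 26.5^2/3) - 3*13
     = 0.076923 * 531.346 - 39
     = 1.872756.
Step 4: Ties present; correction factor C = 1 - 6/(12^3 - 12) = 0.996503. Corrected H = 1.872756 / 0.996503 = 1.879327.
Step 5: Under H0, H ~ chi^2(2); p-value = 0.390759.
Step 6: alpha = 0.1. fail to reject H0.

H = 1.8793, df = 2, p = 0.390759, fail to reject H0.


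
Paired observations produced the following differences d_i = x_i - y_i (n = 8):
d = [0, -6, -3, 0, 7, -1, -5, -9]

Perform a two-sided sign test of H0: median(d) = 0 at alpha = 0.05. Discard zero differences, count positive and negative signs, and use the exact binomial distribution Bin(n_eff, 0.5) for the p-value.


Step 1: Discard zero differences. Original n = 8; n_eff = number of nonzero differences = 6.
Nonzero differences (with sign): -6, -3, +7, -1, -5, -9
Step 2: Count signs: positive = 1, negative = 5.
Step 3: Under H0: P(positive) = 0.5, so the number of positives S ~ Bin(6, 0.5).
Step 4: Two-sided exact p-value = sum of Bin(6,0.5) probabilities at or below the observed probability = 0.218750.
Step 5: alpha = 0.05. fail to reject H0.

n_eff = 6, pos = 1, neg = 5, p = 0.218750, fail to reject H0.


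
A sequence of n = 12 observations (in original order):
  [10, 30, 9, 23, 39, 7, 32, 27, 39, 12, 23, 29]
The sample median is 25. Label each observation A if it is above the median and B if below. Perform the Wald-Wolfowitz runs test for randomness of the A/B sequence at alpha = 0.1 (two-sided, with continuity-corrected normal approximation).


Step 1: Compute median = 25; label A = above, B = below.
Labels in order: BABBABAAABBA  (n_A = 6, n_B = 6)
Step 2: Count runs R = 8.
Step 3: Under H0 (random ordering), E[R] = 2*n_A*n_B/(n_A+n_B) + 1 = 2*6*6/12 + 1 = 7.0000.
        Var[R] = 2*n_A*n_B*(2*n_A*n_B - n_A - n_B) / ((n_A+n_B)^2 * (n_A+n_B-1)) = 4320/1584 = 2.7273.
        SD[R] = 1.6514.
Step 4: Continuity-corrected z = (R - 0.5 - E[R]) / SD[R] = (8 - 0.5 - 7.0000) / 1.6514 = 0.3028.
Step 5: Two-sided p-value via normal approximation = 2*(1 - Phi(|z|)) = 0.762069.
Step 6: alpha = 0.1. fail to reject H0.

R = 8, z = 0.3028, p = 0.762069, fail to reject H0.


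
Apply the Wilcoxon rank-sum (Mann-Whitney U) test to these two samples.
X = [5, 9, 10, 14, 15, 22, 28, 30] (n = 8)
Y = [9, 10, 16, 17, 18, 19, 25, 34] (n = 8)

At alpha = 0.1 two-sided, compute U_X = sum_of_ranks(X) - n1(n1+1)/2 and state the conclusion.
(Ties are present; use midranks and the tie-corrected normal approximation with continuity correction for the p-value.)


Step 1: Combine and sort all 16 observations; assign midranks.
sorted (value, group): (5,X), (9,X), (9,Y), (10,X), (10,Y), (14,X), (15,X), (16,Y), (17,Y), (18,Y), (19,Y), (22,X), (25,Y), (28,X), (30,X), (34,Y)
ranks: 5->1, 9->2.5, 9->2.5, 10->4.5, 10->4.5, 14->6, 15->7, 16->8, 17->9, 18->10, 19->11, 22->12, 25->13, 28->14, 30->15, 34->16
Step 2: Rank sum for X: R1 = 1 + 2.5 + 4.5 + 6 + 7 + 12 + 14 + 15 = 62.
Step 3: U_X = R1 - n1(n1+1)/2 = 62 - 8*9/2 = 62 - 36 = 26.
       U_Y = n1*n2 - U_X = 64 - 26 = 38.
Step 4: Ties are present, so use the tie-corrected normal approximation (with continuity correction) for the p-value.
Step 5: p-value = 0.562949; compare to alpha = 0.1. fail to reject H0.

U_X = 26, p = 0.562949, fail to reject H0 at alpha = 0.1.


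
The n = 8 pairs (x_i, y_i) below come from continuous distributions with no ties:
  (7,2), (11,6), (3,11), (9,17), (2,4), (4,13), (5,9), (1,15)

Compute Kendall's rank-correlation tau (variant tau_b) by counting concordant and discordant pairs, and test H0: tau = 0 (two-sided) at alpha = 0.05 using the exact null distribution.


Step 1: Enumerate the 28 unordered pairs (i,j) with i<j and classify each by sign(x_j-x_i) * sign(y_j-y_i).
  (1,2):dx=+4,dy=+4->C; (1,3):dx=-4,dy=+9->D; (1,4):dx=+2,dy=+15->C; (1,5):dx=-5,dy=+2->D
  (1,6):dx=-3,dy=+11->D; (1,7):dx=-2,dy=+7->D; (1,8):dx=-6,dy=+13->D; (2,3):dx=-8,dy=+5->D
  (2,4):dx=-2,dy=+11->D; (2,5):dx=-9,dy=-2->C; (2,6):dx=-7,dy=+7->D; (2,7):dx=-6,dy=+3->D
  (2,8):dx=-10,dy=+9->D; (3,4):dx=+6,dy=+6->C; (3,5):dx=-1,dy=-7->C; (3,6):dx=+1,dy=+2->C
  (3,7):dx=+2,dy=-2->D; (3,8):dx=-2,dy=+4->D; (4,5):dx=-7,dy=-13->C; (4,6):dx=-5,dy=-4->C
  (4,7):dx=-4,dy=-8->C; (4,8):dx=-8,dy=-2->C; (5,6):dx=+2,dy=+9->C; (5,7):dx=+3,dy=+5->C
  (5,8):dx=-1,dy=+11->D; (6,7):dx=+1,dy=-4->D; (6,8):dx=-3,dy=+2->D; (7,8):dx=-4,dy=+6->D
Step 2: C = 12, D = 16, total pairs = 28.
Step 3: tau = (C - D)/(n(n-1)/2) = (12 - 16)/28 = -0.142857.
Step 4: Exact two-sided p-value (enumerate n! = 40320 permutations of y under H0): p = 0.719544.
Step 5: alpha = 0.05. fail to reject H0.

tau_b = -0.1429 (C=12, D=16), p = 0.719544, fail to reject H0.


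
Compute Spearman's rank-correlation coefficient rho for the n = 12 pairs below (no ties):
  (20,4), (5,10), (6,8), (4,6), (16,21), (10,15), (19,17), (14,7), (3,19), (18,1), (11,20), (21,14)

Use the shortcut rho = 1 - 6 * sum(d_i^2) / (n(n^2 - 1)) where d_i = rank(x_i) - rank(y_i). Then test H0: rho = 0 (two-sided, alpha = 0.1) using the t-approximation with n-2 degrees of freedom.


Step 1: Rank x and y separately (midranks; no ties here).
rank(x): 20->11, 5->3, 6->4, 4->2, 16->8, 10->5, 19->10, 14->7, 3->1, 18->9, 11->6, 21->12
rank(y): 4->2, 10->6, 8->5, 6->3, 21->12, 15->8, 17->9, 7->4, 19->10, 1->1, 20->11, 14->7
Step 2: d_i = R_x(i) - R_y(i); compute d_i^2.
  (11-2)^2=81, (3-6)^2=9, (4-5)^2=1, (2-3)^2=1, (8-12)^2=16, (5-8)^2=9, (10-9)^2=1, (7-4)^2=9, (1-10)^2=81, (9-1)^2=64, (6-11)^2=25, (12-7)^2=25
sum(d^2) = 322.
Step 3: rho = 1 - 6*322 / (12*(12^2 - 1)) = 1 - 1932/1716 = -0.125874.
Step 4: Under H0, t = rho * sqrt((n-2)/(1-rho^2)) = -0.4012 ~ t(10).
Step 5: Two-sided p-value from the t-distribution with 10 df = 0.696683.
Step 6: alpha = 0.1. fail to reject H0.

rho = -0.1259, p = 0.696683, fail to reject H0 at alpha = 0.1.


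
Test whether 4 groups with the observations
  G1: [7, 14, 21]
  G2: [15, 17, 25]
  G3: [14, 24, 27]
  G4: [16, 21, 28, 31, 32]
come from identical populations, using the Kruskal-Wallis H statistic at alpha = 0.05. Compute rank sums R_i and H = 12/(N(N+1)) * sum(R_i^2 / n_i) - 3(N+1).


Step 1: Combine all N = 14 observations and assign midranks.
sorted (value, group, rank): (7,G1,1), (14,G1,2.5), (14,G3,2.5), (15,G2,4), (16,G4,5), (17,G2,6), (21,G1,7.5), (21,G4,7.5), (24,G3,9), (25,G2,10), (27,G3,11), (28,G4,12), (31,G4,13), (32,G4,14)
Step 2: Sum ranks within each group.
R_1 = 11 (n_1 = 3)
R_2 = 20 (n_2 = 3)
R_3 = 22.5 (n_3 = 3)
R_4 = 51.5 (n_4 = 5)
Step 3: H = 12/(N(N+1)) * sum(R_i^2/n_i) - 3(N+1)
     = 12/(14*15) * (11^2/3 + 20^2/3 + 22.5^2/3 + 51.5^2/5) - 3*15
     = 0.057143 * 872.867 - 45
     = 4.878095.
Step 4: Ties present; correction factor C = 1 - 12/(14^3 - 14) = 0.995604. Corrected H = 4.878095 / 0.995604 = 4.899632.
Step 5: Under H0, H ~ chi^2(3); p-value = 0.179296.
Step 6: alpha = 0.05. fail to reject H0.

H = 4.8996, df = 3, p = 0.179296, fail to reject H0.


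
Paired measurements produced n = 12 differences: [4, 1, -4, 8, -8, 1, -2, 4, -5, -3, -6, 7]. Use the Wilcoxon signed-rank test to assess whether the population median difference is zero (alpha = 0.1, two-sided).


Step 1: Drop any zero differences (none here) and take |d_i|.
|d| = [4, 1, 4, 8, 8, 1, 2, 4, 5, 3, 6, 7]
Step 2: Midrank |d_i| (ties get averaged ranks).
ranks: |4|->6, |1|->1.5, |4|->6, |8|->11.5, |8|->11.5, |1|->1.5, |2|->3, |4|->6, |5|->8, |3|->4, |6|->9, |7|->10
Step 3: Attach original signs; sum ranks with positive sign and with negative sign.
W+ = 6 + 1.5 + 11.5 + 1.5 + 6 + 10 = 36.5
W- = 6 + 11.5 + 3 + 8 + 4 + 9 = 41.5
(Check: W+ + W- = 78 should equal n(n+1)/2 = 78.)
Step 4: Test statistic W = min(W+, W-) = 36.5.
Step 5: Ties in |d|, so use the tie-corrected normal approximation.
        E[W] = n(n+1)/4 = 12*13/4 = 39.
        Tie groups: |d|=1 (t=2), |d|=4 (t=3), |d|=8 (t=2); sum(t^3 - t) = 36.
        Var[W] = n(n+1)(2n+1)/24 - sum(t^3-t)/48 = 3900/24 - 36/48 = 161.75.
        z = (W - E[W]) / sqrt(Var[W]) = (36.5 - 39) / 12.7181 = -0.1966.
        Two-sided p = 2*Phi(z) = 0.844164.
Step 6: alpha = 0.1. fail to reject H0.

W+ = 36.5, W- = 41.5, W = min = 36.5, p = 0.844164, fail to reject H0.


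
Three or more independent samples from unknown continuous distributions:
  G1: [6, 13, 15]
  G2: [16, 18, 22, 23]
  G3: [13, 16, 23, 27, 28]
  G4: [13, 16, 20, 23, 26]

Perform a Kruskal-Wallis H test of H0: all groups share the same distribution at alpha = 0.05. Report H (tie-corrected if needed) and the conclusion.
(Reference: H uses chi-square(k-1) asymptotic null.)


Step 1: Combine all N = 17 observations and assign midranks.
sorted (value, group, rank): (6,G1,1), (13,G1,3), (13,G3,3), (13,G4,3), (15,G1,5), (16,G2,7), (16,G3,7), (16,G4,7), (18,G2,9), (20,G4,10), (22,G2,11), (23,G2,13), (23,G3,13), (23,G4,13), (26,G4,15), (27,G3,16), (28,G3,17)
Step 2: Sum ranks within each group.
R_1 = 9 (n_1 = 3)
R_2 = 40 (n_2 = 4)
R_3 = 56 (n_3 = 5)
R_4 = 48 (n_4 = 5)
Step 3: H = 12/(N(N+1)) * sum(R_i^2/n_i) - 3(N+1)
     = 12/(17*18) * (9^2/3 + 40^2/4 + 56^2/5 + 48^2/5) - 3*18
     = 0.039216 * 1515 - 54
     = 5.411765.
Step 4: Ties present; correction factor C = 1 - 72/(17^3 - 17) = 0.985294. Corrected H = 5.411765 / 0.985294 = 5.492537.
Step 5: Under H0, H ~ chi^2(3); p-value = 0.139086.
Step 6: alpha = 0.05. fail to reject H0.

H = 5.4925, df = 3, p = 0.139086, fail to reject H0.


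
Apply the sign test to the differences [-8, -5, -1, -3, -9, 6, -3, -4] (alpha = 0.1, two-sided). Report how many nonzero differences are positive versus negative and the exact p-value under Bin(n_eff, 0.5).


Step 1: Discard zero differences. Original n = 8; n_eff = number of nonzero differences = 8.
Nonzero differences (with sign): -8, -5, -1, -3, -9, +6, -3, -4
Step 2: Count signs: positive = 1, negative = 7.
Step 3: Under H0: P(positive) = 0.5, so the number of positives S ~ Bin(8, 0.5).
Step 4: Two-sided exact p-value = sum of Bin(8,0.5) probabilities at or below the observed probability = 0.070312.
Step 5: alpha = 0.1. reject H0.

n_eff = 8, pos = 1, neg = 7, p = 0.070312, reject H0.


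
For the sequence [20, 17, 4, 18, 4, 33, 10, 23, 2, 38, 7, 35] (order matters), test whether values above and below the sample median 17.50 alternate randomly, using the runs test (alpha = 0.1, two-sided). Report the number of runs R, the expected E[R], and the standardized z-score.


Step 1: Compute median = 17.50; label A = above, B = below.
Labels in order: ABBABABABABA  (n_A = 6, n_B = 6)
Step 2: Count runs R = 11.
Step 3: Under H0 (random ordering), E[R] = 2*n_A*n_B/(n_A+n_B) + 1 = 2*6*6/12 + 1 = 7.0000.
        Var[R] = 2*n_A*n_B*(2*n_A*n_B - n_A - n_B) / ((n_A+n_B)^2 * (n_A+n_B-1)) = 4320/1584 = 2.7273.
        SD[R] = 1.6514.
Step 4: Continuity-corrected z = (R - 0.5 - E[R]) / SD[R] = (11 - 0.5 - 7.0000) / 1.6514 = 2.1194.
Step 5: Two-sided p-value via normal approximation = 2*(1 - Phi(|z|)) = 0.034060.
Step 6: alpha = 0.1. reject H0.

R = 11, z = 2.1194, p = 0.034060, reject H0.


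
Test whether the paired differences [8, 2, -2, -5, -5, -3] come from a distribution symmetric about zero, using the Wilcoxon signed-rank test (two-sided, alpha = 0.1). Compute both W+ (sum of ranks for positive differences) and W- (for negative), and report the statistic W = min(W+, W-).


Step 1: Drop any zero differences (none here) and take |d_i|.
|d| = [8, 2, 2, 5, 5, 3]
Step 2: Midrank |d_i| (ties get averaged ranks).
ranks: |8|->6, |2|->1.5, |2|->1.5, |5|->4.5, |5|->4.5, |3|->3
Step 3: Attach original signs; sum ranks with positive sign and with negative sign.
W+ = 6 + 1.5 = 7.5
W- = 1.5 + 4.5 + 4.5 + 3 = 13.5
(Check: W+ + W- = 21 should equal n(n+1)/2 = 21.)
Step 4: Test statistic W = min(W+, W-) = 7.5.
Step 5: Ties in |d|, so use the tie-corrected normal approximation.
        E[W] = n(n+1)/4 = 6*7/4 = 10.5.
        Tie groups: |d|=2 (t=2), |d|=5 (t=2); sum(t^3 - t) = 12.
        Var[W] = n(n+1)(2n+1)/24 - sum(t^3-t)/48 = 546/24 - 12/48 = 22.5.
        z = (W - E[W]) / sqrt(Var[W]) = (7.5 - 10.5) / 4.7434 = -0.6325.
        Two-sided p = 2*Phi(z) = 0.527089.
Step 6: alpha = 0.1. fail to reject H0.

W+ = 7.5, W- = 13.5, W = min = 7.5, p = 0.527089, fail to reject H0.


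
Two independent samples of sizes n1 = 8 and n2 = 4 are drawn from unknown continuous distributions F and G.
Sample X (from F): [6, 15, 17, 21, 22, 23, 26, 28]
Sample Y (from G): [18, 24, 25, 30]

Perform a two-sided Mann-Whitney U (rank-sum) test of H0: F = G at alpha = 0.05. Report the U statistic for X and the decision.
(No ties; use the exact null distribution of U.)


Step 1: Combine and sort all 12 observations; assign midranks.
sorted (value, group): (6,X), (15,X), (17,X), (18,Y), (21,X), (22,X), (23,X), (24,Y), (25,Y), (26,X), (28,X), (30,Y)
ranks: 6->1, 15->2, 17->3, 18->4, 21->5, 22->6, 23->7, 24->8, 25->9, 26->10, 28->11, 30->12
Step 2: Rank sum for X: R1 = 1 + 2 + 3 + 5 + 6 + 7 + 10 + 11 = 45.
Step 3: U_X = R1 - n1(n1+1)/2 = 45 - 8*9/2 = 45 - 36 = 9.
       U_Y = n1*n2 - U_X = 32 - 9 = 23.
Step 4: No ties, so the exact null distribution of U (based on enumerating the C(12,8) = 495 equally likely rank assignments) gives the two-sided p-value.
Step 5: p-value = 0.282828; compare to alpha = 0.05. fail to reject H0.

U_X = 9, p = 0.282828, fail to reject H0 at alpha = 0.05.


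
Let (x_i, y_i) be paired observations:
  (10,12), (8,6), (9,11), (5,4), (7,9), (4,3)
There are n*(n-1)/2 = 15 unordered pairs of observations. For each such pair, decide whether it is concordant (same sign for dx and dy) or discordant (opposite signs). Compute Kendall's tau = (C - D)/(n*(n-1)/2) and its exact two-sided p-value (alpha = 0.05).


Step 1: Enumerate the 15 unordered pairs (i,j) with i<j and classify each by sign(x_j-x_i) * sign(y_j-y_i).
  (1,2):dx=-2,dy=-6->C; (1,3):dx=-1,dy=-1->C; (1,4):dx=-5,dy=-8->C; (1,5):dx=-3,dy=-3->C
  (1,6):dx=-6,dy=-9->C; (2,3):dx=+1,dy=+5->C; (2,4):dx=-3,dy=-2->C; (2,5):dx=-1,dy=+3->D
  (2,6):dx=-4,dy=-3->C; (3,4):dx=-4,dy=-7->C; (3,5):dx=-2,dy=-2->C; (3,6):dx=-5,dy=-8->C
  (4,5):dx=+2,dy=+5->C; (4,6):dx=-1,dy=-1->C; (5,6):dx=-3,dy=-6->C
Step 2: C = 14, D = 1, total pairs = 15.
Step 3: tau = (C - D)/(n(n-1)/2) = (14 - 1)/15 = 0.866667.
Step 4: Exact two-sided p-value (enumerate n! = 720 permutations of y under H0): p = 0.016667.
Step 5: alpha = 0.05. reject H0.

tau_b = 0.8667 (C=14, D=1), p = 0.016667, reject H0.


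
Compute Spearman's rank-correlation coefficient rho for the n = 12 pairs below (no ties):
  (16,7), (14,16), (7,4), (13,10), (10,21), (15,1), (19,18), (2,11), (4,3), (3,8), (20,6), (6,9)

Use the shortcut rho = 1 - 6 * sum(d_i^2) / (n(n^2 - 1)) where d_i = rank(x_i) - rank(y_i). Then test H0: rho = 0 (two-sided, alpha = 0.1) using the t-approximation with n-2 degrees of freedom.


Step 1: Rank x and y separately (midranks; no ties here).
rank(x): 16->10, 14->8, 7->5, 13->7, 10->6, 15->9, 19->11, 2->1, 4->3, 3->2, 20->12, 6->4
rank(y): 7->5, 16->10, 4->3, 10->8, 21->12, 1->1, 18->11, 11->9, 3->2, 8->6, 6->4, 9->7
Step 2: d_i = R_x(i) - R_y(i); compute d_i^2.
  (10-5)^2=25, (8-10)^2=4, (5-3)^2=4, (7-8)^2=1, (6-12)^2=36, (9-1)^2=64, (11-11)^2=0, (1-9)^2=64, (3-2)^2=1, (2-6)^2=16, (12-4)^2=64, (4-7)^2=9
sum(d^2) = 288.
Step 3: rho = 1 - 6*288 / (12*(12^2 - 1)) = 1 - 1728/1716 = -0.006993.
Step 4: Under H0, t = rho * sqrt((n-2)/(1-rho^2)) = -0.0221 ~ t(10).
Step 5: Two-sided p-value from the t-distribution with 10 df = 0.982792.
Step 6: alpha = 0.1. fail to reject H0.

rho = -0.0070, p = 0.982792, fail to reject H0 at alpha = 0.1.


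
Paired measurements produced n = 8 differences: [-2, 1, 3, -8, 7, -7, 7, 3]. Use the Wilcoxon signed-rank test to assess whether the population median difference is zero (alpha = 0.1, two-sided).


Step 1: Drop any zero differences (none here) and take |d_i|.
|d| = [2, 1, 3, 8, 7, 7, 7, 3]
Step 2: Midrank |d_i| (ties get averaged ranks).
ranks: |2|->2, |1|->1, |3|->3.5, |8|->8, |7|->6, |7|->6, |7|->6, |3|->3.5
Step 3: Attach original signs; sum ranks with positive sign and with negative sign.
W+ = 1 + 3.5 + 6 + 6 + 3.5 = 20
W- = 2 + 8 + 6 = 16
(Check: W+ + W- = 36 should equal n(n+1)/2 = 36.)
Step 4: Test statistic W = min(W+, W-) = 16.
Step 5: Ties in |d|, so use the tie-corrected normal approximation.
        E[W] = n(n+1)/4 = 8*9/4 = 18.
        Tie groups: |d|=3 (t=2), |d|=7 (t=3); sum(t^3 - t) = 30.
        Var[W] = n(n+1)(2n+1)/24 - sum(t^3-t)/48 = 1224/24 - 30/48 = 50.375.
        z = (W - E[W]) / sqrt(Var[W]) = (16 - 18) / 7.0975 = -0.2818.
        Two-sided p = 2*Phi(z) = 0.778106.
Step 6: alpha = 0.1. fail to reject H0.

W+ = 20, W- = 16, W = min = 16, p = 0.778106, fail to reject H0.


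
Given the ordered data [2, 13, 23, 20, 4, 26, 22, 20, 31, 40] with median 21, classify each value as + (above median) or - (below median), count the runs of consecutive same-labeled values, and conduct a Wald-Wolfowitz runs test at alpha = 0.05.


Step 1: Compute median = 21; label A = above, B = below.
Labels in order: BBABBAABAA  (n_A = 5, n_B = 5)
Step 2: Count runs R = 6.
Step 3: Under H0 (random ordering), E[R] = 2*n_A*n_B/(n_A+n_B) + 1 = 2*5*5/10 + 1 = 6.0000.
        Var[R] = 2*n_A*n_B*(2*n_A*n_B - n_A - n_B) / ((n_A+n_B)^2 * (n_A+n_B-1)) = 2000/900 = 2.2222.
        SD[R] = 1.4907.
Step 4: R = E[R], so z = 0 with no continuity correction.
Step 5: Two-sided p-value via normal approximation = 2*(1 - Phi(|z|)) = 1.000000.
Step 6: alpha = 0.05. fail to reject H0.

R = 6, z = 0.0000, p = 1.000000, fail to reject H0.


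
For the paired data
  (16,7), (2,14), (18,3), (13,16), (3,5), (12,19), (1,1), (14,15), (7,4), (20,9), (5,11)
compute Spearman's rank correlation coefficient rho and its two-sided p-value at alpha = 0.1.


Step 1: Rank x and y separately (midranks; no ties here).
rank(x): 16->9, 2->2, 18->10, 13->7, 3->3, 12->6, 1->1, 14->8, 7->5, 20->11, 5->4
rank(y): 7->5, 14->8, 3->2, 16->10, 5->4, 19->11, 1->1, 15->9, 4->3, 9->6, 11->7
Step 2: d_i = R_x(i) - R_y(i); compute d_i^2.
  (9-5)^2=16, (2-8)^2=36, (10-2)^2=64, (7-10)^2=9, (3-4)^2=1, (6-11)^2=25, (1-1)^2=0, (8-9)^2=1, (5-3)^2=4, (11-6)^2=25, (4-7)^2=9
sum(d^2) = 190.
Step 3: rho = 1 - 6*190 / (11*(11^2 - 1)) = 1 - 1140/1320 = 0.136364.
Step 4: Under H0, t = rho * sqrt((n-2)/(1-rho^2)) = 0.4129 ~ t(9).
Step 5: Two-sided p-value from the t-distribution with 9 df = 0.689309.
Step 6: alpha = 0.1. fail to reject H0.

rho = 0.1364, p = 0.689309, fail to reject H0 at alpha = 0.1.


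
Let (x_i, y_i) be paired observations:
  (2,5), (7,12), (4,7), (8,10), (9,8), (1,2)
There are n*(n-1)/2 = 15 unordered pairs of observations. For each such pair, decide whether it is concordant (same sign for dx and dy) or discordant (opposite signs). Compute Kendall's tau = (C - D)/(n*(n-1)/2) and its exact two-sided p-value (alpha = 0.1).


Step 1: Enumerate the 15 unordered pairs (i,j) with i<j and classify each by sign(x_j-x_i) * sign(y_j-y_i).
  (1,2):dx=+5,dy=+7->C; (1,3):dx=+2,dy=+2->C; (1,4):dx=+6,dy=+5->C; (1,5):dx=+7,dy=+3->C
  (1,6):dx=-1,dy=-3->C; (2,3):dx=-3,dy=-5->C; (2,4):dx=+1,dy=-2->D; (2,5):dx=+2,dy=-4->D
  (2,6):dx=-6,dy=-10->C; (3,4):dx=+4,dy=+3->C; (3,5):dx=+5,dy=+1->C; (3,6):dx=-3,dy=-5->C
  (4,5):dx=+1,dy=-2->D; (4,6):dx=-7,dy=-8->C; (5,6):dx=-8,dy=-6->C
Step 2: C = 12, D = 3, total pairs = 15.
Step 3: tau = (C - D)/(n(n-1)/2) = (12 - 3)/15 = 0.600000.
Step 4: Exact two-sided p-value (enumerate n! = 720 permutations of y under H0): p = 0.136111.
Step 5: alpha = 0.1. fail to reject H0.

tau_b = 0.6000 (C=12, D=3), p = 0.136111, fail to reject H0.


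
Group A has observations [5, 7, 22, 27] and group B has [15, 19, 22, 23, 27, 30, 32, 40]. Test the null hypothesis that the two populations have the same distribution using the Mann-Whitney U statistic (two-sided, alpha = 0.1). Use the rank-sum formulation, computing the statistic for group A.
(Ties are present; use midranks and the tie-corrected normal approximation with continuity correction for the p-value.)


Step 1: Combine and sort all 12 observations; assign midranks.
sorted (value, group): (5,X), (7,X), (15,Y), (19,Y), (22,X), (22,Y), (23,Y), (27,X), (27,Y), (30,Y), (32,Y), (40,Y)
ranks: 5->1, 7->2, 15->3, 19->4, 22->5.5, 22->5.5, 23->7, 27->8.5, 27->8.5, 30->10, 32->11, 40->12
Step 2: Rank sum for X: R1 = 1 + 2 + 5.5 + 8.5 = 17.
Step 3: U_X = R1 - n1(n1+1)/2 = 17 - 4*5/2 = 17 - 10 = 7.
       U_Y = n1*n2 - U_X = 32 - 7 = 25.
Step 4: Ties are present, so use the tie-corrected normal approximation (with continuity correction) for the p-value.
Step 5: p-value = 0.147414; compare to alpha = 0.1. fail to reject H0.

U_X = 7, p = 0.147414, fail to reject H0 at alpha = 0.1.


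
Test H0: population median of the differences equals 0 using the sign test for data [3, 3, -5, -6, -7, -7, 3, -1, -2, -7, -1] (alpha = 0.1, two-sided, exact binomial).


Step 1: Discard zero differences. Original n = 11; n_eff = number of nonzero differences = 11.
Nonzero differences (with sign): +3, +3, -5, -6, -7, -7, +3, -1, -2, -7, -1
Step 2: Count signs: positive = 3, negative = 8.
Step 3: Under H0: P(positive) = 0.5, so the number of positives S ~ Bin(11, 0.5).
Step 4: Two-sided exact p-value = sum of Bin(11,0.5) probabilities at or below the observed probability = 0.226562.
Step 5: alpha = 0.1. fail to reject H0.

n_eff = 11, pos = 3, neg = 8, p = 0.226562, fail to reject H0.


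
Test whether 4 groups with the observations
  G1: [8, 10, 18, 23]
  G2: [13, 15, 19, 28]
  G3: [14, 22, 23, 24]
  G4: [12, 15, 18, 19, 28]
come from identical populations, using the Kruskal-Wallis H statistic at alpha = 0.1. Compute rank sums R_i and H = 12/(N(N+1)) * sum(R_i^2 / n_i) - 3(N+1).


Step 1: Combine all N = 17 observations and assign midranks.
sorted (value, group, rank): (8,G1,1), (10,G1,2), (12,G4,3), (13,G2,4), (14,G3,5), (15,G2,6.5), (15,G4,6.5), (18,G1,8.5), (18,G4,8.5), (19,G2,10.5), (19,G4,10.5), (22,G3,12), (23,G1,13.5), (23,G3,13.5), (24,G3,15), (28,G2,16.5), (28,G4,16.5)
Step 2: Sum ranks within each group.
R_1 = 25 (n_1 = 4)
R_2 = 37.5 (n_2 = 4)
R_3 = 45.5 (n_3 = 4)
R_4 = 45 (n_4 = 5)
Step 3: H = 12/(N(N+1)) * sum(R_i^2/n_i) - 3(N+1)
     = 12/(17*18) * (25^2/4 + 37.5^2/4 + 45.5^2/4 + 45^2/5) - 3*18
     = 0.039216 * 1430.38 - 54
     = 2.093137.
Step 4: Ties present; correction factor C = 1 - 30/(17^3 - 17) = 0.993873. Corrected H = 2.093137 / 0.993873 = 2.106042.
Step 5: Under H0, H ~ chi^2(3); p-value = 0.550691.
Step 6: alpha = 0.1. fail to reject H0.

H = 2.1060, df = 3, p = 0.550691, fail to reject H0.


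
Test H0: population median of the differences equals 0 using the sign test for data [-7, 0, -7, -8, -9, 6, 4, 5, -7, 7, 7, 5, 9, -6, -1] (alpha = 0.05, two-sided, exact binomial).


Step 1: Discard zero differences. Original n = 15; n_eff = number of nonzero differences = 14.
Nonzero differences (with sign): -7, -7, -8, -9, +6, +4, +5, -7, +7, +7, +5, +9, -6, -1
Step 2: Count signs: positive = 7, negative = 7.
Step 3: Under H0: P(positive) = 0.5, so the number of positives S ~ Bin(14, 0.5).
Step 4: Two-sided exact p-value = sum of Bin(14,0.5) probabilities at or below the observed probability = 1.000000.
Step 5: alpha = 0.05. fail to reject H0.

n_eff = 14, pos = 7, neg = 7, p = 1.000000, fail to reject H0.


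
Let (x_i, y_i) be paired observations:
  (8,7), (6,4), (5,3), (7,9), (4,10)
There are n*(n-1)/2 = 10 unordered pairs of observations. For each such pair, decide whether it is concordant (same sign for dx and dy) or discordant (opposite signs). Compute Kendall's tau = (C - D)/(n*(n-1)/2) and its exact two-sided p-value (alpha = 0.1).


Step 1: Enumerate the 10 unordered pairs (i,j) with i<j and classify each by sign(x_j-x_i) * sign(y_j-y_i).
  (1,2):dx=-2,dy=-3->C; (1,3):dx=-3,dy=-4->C; (1,4):dx=-1,dy=+2->D; (1,5):dx=-4,dy=+3->D
  (2,3):dx=-1,dy=-1->C; (2,4):dx=+1,dy=+5->C; (2,5):dx=-2,dy=+6->D; (3,4):dx=+2,dy=+6->C
  (3,5):dx=-1,dy=+7->D; (4,5):dx=-3,dy=+1->D
Step 2: C = 5, D = 5, total pairs = 10.
Step 3: tau = (C - D)/(n(n-1)/2) = (5 - 5)/10 = 0.000000.
Step 4: Exact two-sided p-value (enumerate n! = 120 permutations of y under H0): p = 1.000000.
Step 5: alpha = 0.1. fail to reject H0.

tau_b = 0.0000 (C=5, D=5), p = 1.000000, fail to reject H0.


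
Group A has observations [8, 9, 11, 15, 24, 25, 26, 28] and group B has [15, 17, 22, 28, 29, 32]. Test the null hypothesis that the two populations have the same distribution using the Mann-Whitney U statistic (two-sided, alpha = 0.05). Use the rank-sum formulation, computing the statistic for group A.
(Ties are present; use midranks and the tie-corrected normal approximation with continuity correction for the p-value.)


Step 1: Combine and sort all 14 observations; assign midranks.
sorted (value, group): (8,X), (9,X), (11,X), (15,X), (15,Y), (17,Y), (22,Y), (24,X), (25,X), (26,X), (28,X), (28,Y), (29,Y), (32,Y)
ranks: 8->1, 9->2, 11->3, 15->4.5, 15->4.5, 17->6, 22->7, 24->8, 25->9, 26->10, 28->11.5, 28->11.5, 29->13, 32->14
Step 2: Rank sum for X: R1 = 1 + 2 + 3 + 4.5 + 8 + 9 + 10 + 11.5 = 49.
Step 3: U_X = R1 - n1(n1+1)/2 = 49 - 8*9/2 = 49 - 36 = 13.
       U_Y = n1*n2 - U_X = 48 - 13 = 35.
Step 4: Ties are present, so use the tie-corrected normal approximation (with continuity correction) for the p-value.
Step 5: p-value = 0.174295; compare to alpha = 0.05. fail to reject H0.

U_X = 13, p = 0.174295, fail to reject H0 at alpha = 0.05.


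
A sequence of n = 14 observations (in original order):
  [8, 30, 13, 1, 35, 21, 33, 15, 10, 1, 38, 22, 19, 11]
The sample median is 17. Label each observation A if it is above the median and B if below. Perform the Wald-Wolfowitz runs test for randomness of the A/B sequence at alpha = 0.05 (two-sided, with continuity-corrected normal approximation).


Step 1: Compute median = 17; label A = above, B = below.
Labels in order: BABBAAABBBAAAB  (n_A = 7, n_B = 7)
Step 2: Count runs R = 7.
Step 3: Under H0 (random ordering), E[R] = 2*n_A*n_B/(n_A+n_B) + 1 = 2*7*7/14 + 1 = 8.0000.
        Var[R] = 2*n_A*n_B*(2*n_A*n_B - n_A - n_B) / ((n_A+n_B)^2 * (n_A+n_B-1)) = 8232/2548 = 3.2308.
        SD[R] = 1.7974.
Step 4: Continuity-corrected z = (R + 0.5 - E[R]) / SD[R] = (7 + 0.5 - 8.0000) / 1.7974 = -0.2782.
Step 5: Two-sided p-value via normal approximation = 2*(1 - Phi(|z|)) = 0.780879.
Step 6: alpha = 0.05. fail to reject H0.

R = 7, z = -0.2782, p = 0.780879, fail to reject H0.


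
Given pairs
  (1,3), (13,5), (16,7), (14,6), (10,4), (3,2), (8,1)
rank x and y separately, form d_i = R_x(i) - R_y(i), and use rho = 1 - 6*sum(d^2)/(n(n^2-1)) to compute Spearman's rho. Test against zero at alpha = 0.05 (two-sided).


Step 1: Rank x and y separately (midranks; no ties here).
rank(x): 1->1, 13->5, 16->7, 14->6, 10->4, 3->2, 8->3
rank(y): 3->3, 5->5, 7->7, 6->6, 4->4, 2->2, 1->1
Step 2: d_i = R_x(i) - R_y(i); compute d_i^2.
  (1-3)^2=4, (5-5)^2=0, (7-7)^2=0, (6-6)^2=0, (4-4)^2=0, (2-2)^2=0, (3-1)^2=4
sum(d^2) = 8.
Step 3: rho = 1 - 6*8 / (7*(7^2 - 1)) = 1 - 48/336 = 0.857143.
Step 4: Under H0, t = rho * sqrt((n-2)/(1-rho^2)) = 3.7210 ~ t(5).
Step 5: Two-sided p-value from the t-distribution with 5 df = 0.013697.
Step 6: alpha = 0.05. reject H0.

rho = 0.8571, p = 0.013697, reject H0 at alpha = 0.05.
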